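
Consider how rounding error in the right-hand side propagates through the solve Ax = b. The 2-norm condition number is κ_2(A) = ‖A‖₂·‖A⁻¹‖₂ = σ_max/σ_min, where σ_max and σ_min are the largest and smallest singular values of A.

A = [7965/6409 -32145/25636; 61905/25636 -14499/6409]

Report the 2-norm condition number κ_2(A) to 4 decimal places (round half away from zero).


65.0000

form AᵀA = [16772625/2274064 -997920/142129; -997920/142129 15213969/2274064] with trace 19017/1352 and determinant 2025/43264
λ_max, λ_min = (19017/1352 ± √5645376/28561)/2 = 225/16, 9/2704
κ_2(A) = √(λ_max/λ_min) = √((225/16) / (9/2704)) = 65.0000


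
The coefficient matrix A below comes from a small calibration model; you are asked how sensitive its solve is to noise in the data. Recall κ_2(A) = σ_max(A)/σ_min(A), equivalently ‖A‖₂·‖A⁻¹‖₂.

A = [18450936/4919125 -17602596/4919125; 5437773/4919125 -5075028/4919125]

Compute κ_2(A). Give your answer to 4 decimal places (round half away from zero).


AᵀA = [592010263161/38716465225 -112761991188/7743293045; -112761991188/7743293045 536971672224/38716465225]; tr = 268485597/9207245, det = 8503056/1150905625
eigenvalues of AᵀA: λ = (tr ± √(tr²−4·det))/2 = 729/25, 11664/46036225
σ_max=√(729/25)=(27/5), σ_min=√(11664/46036225)=(108/6785) → κ = 339.2500

339.2500


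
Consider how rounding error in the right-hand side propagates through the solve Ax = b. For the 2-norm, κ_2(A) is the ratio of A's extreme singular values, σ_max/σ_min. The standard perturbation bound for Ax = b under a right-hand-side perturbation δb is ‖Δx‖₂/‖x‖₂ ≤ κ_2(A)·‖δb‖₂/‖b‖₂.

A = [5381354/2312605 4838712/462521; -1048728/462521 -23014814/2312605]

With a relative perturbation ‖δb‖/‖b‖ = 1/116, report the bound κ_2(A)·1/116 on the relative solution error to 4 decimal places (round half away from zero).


form AᵀA = [67128099076/6359265025 11932247808/254370601; 11932247808/254370601 1325814517156/6359265025] with trace 828639272/3783025 and determinant 29986576/94575625
eigenvalues of AᵀA: λ = (tr ± √(tr²−4·det))/2 = 5476/25, 5476/3783025
κ = σ_max/σ_min = (74/5)/(74/1945) = 389.0000
perturbation bound = 389.0000·1/116 = 3.3534

3.3534


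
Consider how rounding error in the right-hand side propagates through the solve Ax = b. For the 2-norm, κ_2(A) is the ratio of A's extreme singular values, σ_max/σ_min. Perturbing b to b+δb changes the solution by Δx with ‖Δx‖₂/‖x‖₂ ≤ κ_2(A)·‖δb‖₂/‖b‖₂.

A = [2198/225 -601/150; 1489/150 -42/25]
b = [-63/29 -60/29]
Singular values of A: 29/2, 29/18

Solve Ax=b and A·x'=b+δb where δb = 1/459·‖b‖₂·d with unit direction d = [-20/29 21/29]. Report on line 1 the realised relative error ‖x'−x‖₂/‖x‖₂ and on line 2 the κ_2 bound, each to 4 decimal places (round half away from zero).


largest singular value 29/2, smallest 29/18
condition number: (29/2) ÷ (29/18) = 9.0000
perturbation bound = 9.0000·1/459 = 0.0196
solve Ax = b  →  x = [-0.1986 0.0579]
‖b‖₂ = 3.0000 and ‖x‖₂ = 0.2069
δb = ε·‖b‖·d = [-0.0045 0.0047]; solving A·Δx = δb gives ‖Δx‖ = 0.0041
realised ‖Δx‖/‖x‖ = 0.0196
realised/bound = 1 exactly: the bound is attained for this b and d

0.0196
0.0196


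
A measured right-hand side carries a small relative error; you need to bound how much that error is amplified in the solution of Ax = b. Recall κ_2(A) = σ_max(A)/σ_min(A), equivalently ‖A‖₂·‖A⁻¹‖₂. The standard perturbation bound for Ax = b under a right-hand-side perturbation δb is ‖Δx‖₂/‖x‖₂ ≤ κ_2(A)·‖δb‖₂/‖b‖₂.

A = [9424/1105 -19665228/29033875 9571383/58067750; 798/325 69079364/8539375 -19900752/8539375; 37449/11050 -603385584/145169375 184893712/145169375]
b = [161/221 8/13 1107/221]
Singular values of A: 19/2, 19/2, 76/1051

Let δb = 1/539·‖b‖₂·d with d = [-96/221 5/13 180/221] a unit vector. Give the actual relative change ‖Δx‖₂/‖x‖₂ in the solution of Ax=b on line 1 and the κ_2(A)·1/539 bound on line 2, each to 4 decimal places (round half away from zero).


0.0024
0.2437

largest singular value 19/2, smallest 76/1051
condition number: (19/2) ÷ (76/1051) = 131.3750
bound on ‖Δx‖/‖x‖: κ·ε = 131.3750·1/539 = 0.2437
solve Ax = b  →  x = [0.2737 15.3065 53.1562]
2-norm of b is 5.0990; of x, 55.3168
Δx = A⁻¹·δb where δb = 1/539·5.0990·d; ‖Δx‖ = 0.1308
realised ‖Δx‖/‖x‖ = 0.0024
so the bound overstates the realised error by a factor of ≈ 103.0609 (computed from the unrounded values)


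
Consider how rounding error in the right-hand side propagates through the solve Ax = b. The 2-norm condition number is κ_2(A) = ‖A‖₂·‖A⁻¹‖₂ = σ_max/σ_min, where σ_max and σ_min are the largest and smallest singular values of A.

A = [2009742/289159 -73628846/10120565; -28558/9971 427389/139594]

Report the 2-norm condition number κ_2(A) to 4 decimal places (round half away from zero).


268.4500

AᵀA = [27958274152/494751049 -1027436599323/17316286715; -1027436599323/17316286715 151037176868881/2424280140100]; tr = 342488371241/2882616100, det = 141158161/720654025
eigenvalues of AᵀA: λ = (tr ± √(tr²−4·det))/2 = 11881/100, 47524/28826161
so κ_2 = √((11881/100) / (47524/28826161)) = 268.4500


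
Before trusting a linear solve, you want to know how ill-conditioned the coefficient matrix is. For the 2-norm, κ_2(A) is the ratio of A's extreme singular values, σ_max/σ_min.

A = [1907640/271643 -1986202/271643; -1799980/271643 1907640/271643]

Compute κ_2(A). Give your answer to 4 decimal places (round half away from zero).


226.1000

AᵀA = [8179570000/87740689 -8588195280/87740689; -8588195280/87740689 9017941444/87740689]; tr = 20448884/104329, det = 78400/104329
eigenvalues of AᵀA: λ = (tr ± √(tr²−4·det))/2 = 196, 400/104329
κ_2(A) = √(λ_max/λ_min) = √(196 / (400/104329)) = 226.1000


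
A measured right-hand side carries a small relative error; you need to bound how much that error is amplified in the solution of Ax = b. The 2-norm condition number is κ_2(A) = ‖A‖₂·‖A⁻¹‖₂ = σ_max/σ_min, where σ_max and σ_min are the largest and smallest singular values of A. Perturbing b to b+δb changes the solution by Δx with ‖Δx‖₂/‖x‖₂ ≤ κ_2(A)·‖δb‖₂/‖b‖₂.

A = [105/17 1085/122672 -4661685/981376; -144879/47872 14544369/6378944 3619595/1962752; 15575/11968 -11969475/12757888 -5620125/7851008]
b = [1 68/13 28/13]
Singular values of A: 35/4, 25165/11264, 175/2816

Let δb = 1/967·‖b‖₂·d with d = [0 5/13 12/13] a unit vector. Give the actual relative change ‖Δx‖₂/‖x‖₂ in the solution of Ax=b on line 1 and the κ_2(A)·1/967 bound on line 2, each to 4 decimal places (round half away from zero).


from the listed singular values, σ₁ = 35/4, σ_n = 175/2816
κ_2(A) = (35/4) / (175/2816) = 140.8000
bound on ‖Δx‖/‖x‖: κ·ε = 140.8000·1/967 = 0.1456
solve Ax = b  →  x = [38.5280 13.0651 49.9105]
‖b‖₂ = 5.7446 and ‖x‖₂ = 64.3907
with δb = [0.0000 0.0023 0.0055], A·Δx = δb → ‖Δx‖ = 0.0956
relative error = 0.0015
tightness: 0.0015 against a bound of 0.1456 (unrounded ratio ≈ 0.0102)

0.0015
0.1456


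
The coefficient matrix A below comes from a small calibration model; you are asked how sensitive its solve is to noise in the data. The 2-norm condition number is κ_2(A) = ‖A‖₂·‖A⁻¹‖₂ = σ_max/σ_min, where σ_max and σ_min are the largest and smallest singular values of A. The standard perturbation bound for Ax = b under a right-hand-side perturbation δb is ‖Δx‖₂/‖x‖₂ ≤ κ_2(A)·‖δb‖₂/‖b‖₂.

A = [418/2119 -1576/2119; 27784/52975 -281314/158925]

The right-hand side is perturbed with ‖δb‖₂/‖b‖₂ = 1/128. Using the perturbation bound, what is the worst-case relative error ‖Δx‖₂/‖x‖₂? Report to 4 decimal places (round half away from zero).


form AᵀA = [5213924/16605625 -53557504/49816875; -53557504/49816875 550939684/149450625] with trace 956584/239121 and determinant 400/239121
char-poly roots: 4 and 100/239121
κ = σ_max/σ_min = 2/(10/489) = 97.8000
bound on ‖Δx‖/‖x‖: κ·ε = 97.8000·1/128 = 0.7641

0.7641


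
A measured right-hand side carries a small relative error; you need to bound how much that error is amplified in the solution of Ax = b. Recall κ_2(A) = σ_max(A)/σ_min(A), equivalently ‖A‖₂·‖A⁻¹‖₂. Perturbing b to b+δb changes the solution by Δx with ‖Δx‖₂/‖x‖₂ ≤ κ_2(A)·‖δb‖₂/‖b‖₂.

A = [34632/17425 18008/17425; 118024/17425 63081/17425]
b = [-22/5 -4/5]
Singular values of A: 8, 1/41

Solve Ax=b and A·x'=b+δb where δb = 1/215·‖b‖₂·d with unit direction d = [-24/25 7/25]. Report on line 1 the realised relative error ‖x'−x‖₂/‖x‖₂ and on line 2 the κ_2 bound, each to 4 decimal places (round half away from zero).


0.0052
1.5256

from the listed singular values, σ₁ = 8, σ_n = 1/41
κ = σ_max/σ_min = 8/(1/41) = 328.0000
bound on ‖Δx‖/‖x‖: κ·ε = 328.0000·1/215 = 1.5256
solve Ax = b  →  x = [-77.3971 144.5882]
‖b‖₂ = 4.4721 and ‖x‖₂ = 164.0002
re-solving with b+δb shifts x by Δx of norm 0.8528
realised ‖Δx‖/‖x‖ = 0.0052
so the bound overstates the realised error by a factor of ≈ 293.3725 (computed from the unrounded values)


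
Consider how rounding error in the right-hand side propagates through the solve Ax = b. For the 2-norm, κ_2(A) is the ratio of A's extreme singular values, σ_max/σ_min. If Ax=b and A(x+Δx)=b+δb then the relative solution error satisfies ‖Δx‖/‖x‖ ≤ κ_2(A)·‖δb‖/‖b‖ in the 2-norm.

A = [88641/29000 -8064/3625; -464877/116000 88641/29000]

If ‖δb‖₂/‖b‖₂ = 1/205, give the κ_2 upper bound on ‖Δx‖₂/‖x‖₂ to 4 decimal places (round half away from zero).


0.4527

form AᵀA = [13673050209/538240000 -2563231797/134560000; -2563231797/134560000 480761001/33640000] with trace 854609049/21529600 and determinant 15752961/86118400
λ_max, λ_min = (854609049/21529600 ± √730017471683538801/463523676160000)/2 = 3969/100, 3969/861184
σ_max=√(3969/100)=(63/10), σ_min=√(3969/861184)=(63/928) → κ = 92.8000
κ_2(A)·‖δb‖/‖b‖ = 0.4527


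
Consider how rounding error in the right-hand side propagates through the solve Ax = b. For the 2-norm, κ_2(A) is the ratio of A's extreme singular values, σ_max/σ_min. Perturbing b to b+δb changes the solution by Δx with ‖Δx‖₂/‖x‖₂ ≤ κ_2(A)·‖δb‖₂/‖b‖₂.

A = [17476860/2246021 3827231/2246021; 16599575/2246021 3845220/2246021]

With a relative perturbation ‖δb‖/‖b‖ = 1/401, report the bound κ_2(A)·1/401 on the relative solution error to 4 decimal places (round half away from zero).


0.4145

AᵀA = [690828211225/5998347601 155430437760/5998347601; 155430437760/5998347601 34998114121/5998347601]; tr = 431782466/3568321, det = 1890625/3568321
char-poly roots: 121 and 15625/3568321
σ_max=√121=11, σ_min=√(15625/3568321)=(125/1889) → κ = 166.2320
κ_2(A)·‖δb‖/‖b‖ = 0.4145


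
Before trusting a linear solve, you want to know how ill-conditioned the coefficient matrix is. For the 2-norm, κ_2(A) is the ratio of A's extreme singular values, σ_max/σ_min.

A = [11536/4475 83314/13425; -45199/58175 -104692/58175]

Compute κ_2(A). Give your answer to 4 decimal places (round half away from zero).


268.5000

M = AᵀA = [39253361/5414929 282597700/16244787; 282597700/16244787 2034736564/48734361]. tr(M)=14130277/288369, det(M)=9604/288369
eigenvalues of AᵀA: λ = (tr ± √(tr²−4·det))/2 = 49, 196/288369
so κ_2 = √(49 / (196/288369)) = 268.5000


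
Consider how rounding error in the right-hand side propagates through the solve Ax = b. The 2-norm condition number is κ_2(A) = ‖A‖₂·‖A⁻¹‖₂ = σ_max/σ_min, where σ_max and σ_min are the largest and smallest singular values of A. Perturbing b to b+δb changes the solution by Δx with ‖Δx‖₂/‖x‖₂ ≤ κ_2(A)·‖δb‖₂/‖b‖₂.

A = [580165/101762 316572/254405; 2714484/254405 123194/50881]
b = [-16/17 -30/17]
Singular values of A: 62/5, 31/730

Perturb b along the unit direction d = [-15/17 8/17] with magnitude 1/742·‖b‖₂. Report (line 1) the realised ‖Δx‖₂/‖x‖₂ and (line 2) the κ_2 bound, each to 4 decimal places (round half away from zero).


from the listed singular values, σ₁ = 62/5, σ_n = 31/730
κ = σ_max/σ_min = (62/5)/(31/730) = 292.0000
worst-case relative error ≤ 292.0000 × 1/742 = 0.3935
solve Ax = b  →  x = [-0.1574 -0.0354]
‖b‖₂ = 2.0000 and ‖x‖₂ = 0.1613
re-solving with b+δb shifts x by Δx of norm 0.0635
dividing the unrounded norms, ‖Δx‖/‖x‖ = 0.3935
tightness: 0.3935 against a bound of 0.3935; the bound is attained (ratio 1)

0.3935
0.3935


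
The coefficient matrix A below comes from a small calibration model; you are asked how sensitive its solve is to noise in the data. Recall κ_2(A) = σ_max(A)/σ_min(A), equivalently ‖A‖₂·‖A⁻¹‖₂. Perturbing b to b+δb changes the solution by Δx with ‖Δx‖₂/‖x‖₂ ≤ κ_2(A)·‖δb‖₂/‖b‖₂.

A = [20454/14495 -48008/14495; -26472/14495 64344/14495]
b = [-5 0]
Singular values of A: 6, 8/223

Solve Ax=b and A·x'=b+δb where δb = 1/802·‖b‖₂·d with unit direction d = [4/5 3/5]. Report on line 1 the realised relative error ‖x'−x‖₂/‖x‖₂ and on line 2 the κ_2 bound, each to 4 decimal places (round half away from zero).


σ_max = 6, σ_min = 8/223
κ_2(A) = 6 / (8/223) = 167.2500
κ_2(A)·‖δb‖/‖b‖ = 0.2085
solve Ax = b  →  x = [-103.1154 -42.4231]
2-norm of b is 5.0000; of x, 111.5011
re-solving with b+δb shifts x by Δx of norm 0.1738
dividing the unrounded norms, ‖Δx‖/‖x‖ = 0.0016
tightness: 0.0016 against a bound of 0.2085 (unrounded ratio ≈ 0.0075)

0.0016
0.2085


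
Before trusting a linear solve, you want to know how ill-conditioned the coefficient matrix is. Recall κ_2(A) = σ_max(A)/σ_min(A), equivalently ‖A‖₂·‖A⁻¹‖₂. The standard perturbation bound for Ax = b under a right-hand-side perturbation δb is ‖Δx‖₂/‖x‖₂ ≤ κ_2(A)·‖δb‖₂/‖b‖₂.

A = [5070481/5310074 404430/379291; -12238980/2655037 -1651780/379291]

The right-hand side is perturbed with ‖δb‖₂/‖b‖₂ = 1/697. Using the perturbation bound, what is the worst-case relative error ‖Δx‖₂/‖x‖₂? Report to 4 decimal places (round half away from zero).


M = AᵀA = [371731292881/16773876196 12636186615/599067007; 12636186615/599067007 1720369300/85581001]. tr(M)=842953241/19945156, det(M)=2856100/4986289
eigenvalues of AᵀA: λ = (tr ± √(tr²−4·det))/2 = 169/4, 67600/4986289
κ_2(A) = √(λ_max/λ_min) = √((169/4) / (67600/4986289)) = 55.8250
perturbation bound = 55.8250·1/697 = 0.0801

0.0801


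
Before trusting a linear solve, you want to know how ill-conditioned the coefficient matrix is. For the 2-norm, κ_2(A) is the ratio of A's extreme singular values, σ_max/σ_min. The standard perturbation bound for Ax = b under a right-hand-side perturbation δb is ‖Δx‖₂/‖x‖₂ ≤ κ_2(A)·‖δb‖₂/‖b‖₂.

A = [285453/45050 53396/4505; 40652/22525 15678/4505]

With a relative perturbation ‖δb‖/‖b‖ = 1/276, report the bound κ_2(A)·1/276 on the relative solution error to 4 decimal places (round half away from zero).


form AᵀA = [8291177/191012 3886290/47753; 3886290/47753 7286900/47753] with trace 2202281/11236 and determinant 1225/2809
char-poly roots: 196 and 25/11236
so κ_2 = √(196 / (25/11236)) = 296.8000
κ_2(A)·‖δb‖/‖b‖ = 1.0754

1.0754


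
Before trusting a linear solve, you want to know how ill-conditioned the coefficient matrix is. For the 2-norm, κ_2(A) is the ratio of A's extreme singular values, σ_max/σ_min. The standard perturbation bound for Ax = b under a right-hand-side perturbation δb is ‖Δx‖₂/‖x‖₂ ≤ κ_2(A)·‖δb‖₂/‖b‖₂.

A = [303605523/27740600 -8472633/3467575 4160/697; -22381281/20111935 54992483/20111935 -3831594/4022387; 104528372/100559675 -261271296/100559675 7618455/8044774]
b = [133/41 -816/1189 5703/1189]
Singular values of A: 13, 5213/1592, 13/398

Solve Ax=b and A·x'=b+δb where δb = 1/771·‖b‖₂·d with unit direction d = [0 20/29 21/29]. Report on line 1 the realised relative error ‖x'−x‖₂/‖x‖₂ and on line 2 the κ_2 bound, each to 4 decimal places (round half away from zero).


σ_max = 13, σ_min = 13/398
κ = σ_max/σ_min = 13/(13/398) = 398.0000
κ_2(A)·‖δb‖/‖b‖ = 0.5162
solve Ax = b  →  x = [-41.4887 11.1465 81.1855]
‖b‖₂ = 5.8310 and ‖x‖₂ = 91.8512
Δx = A⁻¹·δb where δb = 1/771·5.8310·d; ‖Δx‖ = 0.2315
relative error = 0.0025
tightness: 0.0025 against a bound of 0.5162 (unrounded ratio ≈ 0.0049)

0.0025
0.5162


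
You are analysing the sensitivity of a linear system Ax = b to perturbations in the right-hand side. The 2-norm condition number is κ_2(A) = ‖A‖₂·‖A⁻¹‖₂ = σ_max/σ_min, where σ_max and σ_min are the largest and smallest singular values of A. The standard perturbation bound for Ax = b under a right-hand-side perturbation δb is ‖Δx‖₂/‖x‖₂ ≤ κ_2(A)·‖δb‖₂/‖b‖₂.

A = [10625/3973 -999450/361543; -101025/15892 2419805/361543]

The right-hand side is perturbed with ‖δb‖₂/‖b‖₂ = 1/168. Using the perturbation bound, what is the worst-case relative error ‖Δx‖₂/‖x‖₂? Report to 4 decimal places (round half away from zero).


1.8267

AᵀA = [12012300625/252555664 -22072109625/441972412; -22072109625/441972412 40558322725/773451721]; tr = 1471505225/14714896, det = 390625/3678724
eigenvalues of AᵀA: λ = (tr ± √(tr²−4·det))/2 = 100, 15625/14714896
κ = σ_max/σ_min = 10/(125/3836) = 306.8800
κ_2(A)·‖δb‖/‖b‖ = 1.8267


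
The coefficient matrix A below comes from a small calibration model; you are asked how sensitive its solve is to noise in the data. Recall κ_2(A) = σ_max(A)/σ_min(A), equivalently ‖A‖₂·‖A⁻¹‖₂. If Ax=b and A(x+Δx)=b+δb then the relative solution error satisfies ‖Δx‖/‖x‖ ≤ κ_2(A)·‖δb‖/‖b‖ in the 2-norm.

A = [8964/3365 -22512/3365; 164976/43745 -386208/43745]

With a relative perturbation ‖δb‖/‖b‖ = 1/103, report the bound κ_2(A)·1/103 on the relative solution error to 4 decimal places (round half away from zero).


0.8167

M = AᵀA = [1631871504/76545001 -3912753600/76545001; -3912753600/76545001 9392166144/76545001]. tr(M)=65230992/452929, det(M)=1327104/452929
λ_max, λ_min = (65230992/452929 ± √4252677981753600/205144679041)/2 = 144, 9216/452929
σ_max=√144=12, σ_min=√(9216/452929)=(96/673) → κ = 84.1250
perturbation bound = 84.1250·1/103 = 0.8167


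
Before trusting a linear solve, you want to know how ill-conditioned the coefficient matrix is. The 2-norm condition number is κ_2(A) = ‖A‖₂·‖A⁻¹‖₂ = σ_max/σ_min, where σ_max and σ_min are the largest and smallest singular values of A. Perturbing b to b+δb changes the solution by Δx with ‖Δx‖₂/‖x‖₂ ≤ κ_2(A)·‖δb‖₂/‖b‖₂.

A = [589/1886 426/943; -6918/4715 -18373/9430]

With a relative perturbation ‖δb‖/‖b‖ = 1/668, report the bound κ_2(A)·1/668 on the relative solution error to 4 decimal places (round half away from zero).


0.1722

form AᵀA = [119041/52900 39672/13225; 39672/13225 211609/52900] with trace 6613/1058 and determinant 25/8464
char-poly roots: 25/4 and 1/2116
so κ_2 = √((25/4) / (1/2116)) = 115.0000
bound on ‖Δx‖/‖x‖: κ·ε = 115.0000·1/668 = 0.1722


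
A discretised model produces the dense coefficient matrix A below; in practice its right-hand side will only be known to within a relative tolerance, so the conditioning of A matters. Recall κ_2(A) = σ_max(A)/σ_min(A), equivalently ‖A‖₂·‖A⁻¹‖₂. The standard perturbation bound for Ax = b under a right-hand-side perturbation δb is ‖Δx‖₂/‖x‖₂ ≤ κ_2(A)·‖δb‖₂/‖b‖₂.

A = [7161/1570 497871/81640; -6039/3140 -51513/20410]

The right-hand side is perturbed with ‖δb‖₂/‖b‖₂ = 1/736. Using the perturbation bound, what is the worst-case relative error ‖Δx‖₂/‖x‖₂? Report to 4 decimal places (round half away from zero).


AᵀA = [48317841/1971920 64421973/1971920; 64421973/1971920 343589301/7887680]; tr = 107372133/1577536, det = 1185921/25240576
λ_max, λ_min = (107372133/1577536 ± √11528307236702025/2488619831296)/2 = 1089/16, 1089/1577536
so κ_2 = √((1089/16) / (1089/1577536)) = 314.0000
worst-case relative error ≤ 314.0000 × 1/736 = 0.4266

0.4266


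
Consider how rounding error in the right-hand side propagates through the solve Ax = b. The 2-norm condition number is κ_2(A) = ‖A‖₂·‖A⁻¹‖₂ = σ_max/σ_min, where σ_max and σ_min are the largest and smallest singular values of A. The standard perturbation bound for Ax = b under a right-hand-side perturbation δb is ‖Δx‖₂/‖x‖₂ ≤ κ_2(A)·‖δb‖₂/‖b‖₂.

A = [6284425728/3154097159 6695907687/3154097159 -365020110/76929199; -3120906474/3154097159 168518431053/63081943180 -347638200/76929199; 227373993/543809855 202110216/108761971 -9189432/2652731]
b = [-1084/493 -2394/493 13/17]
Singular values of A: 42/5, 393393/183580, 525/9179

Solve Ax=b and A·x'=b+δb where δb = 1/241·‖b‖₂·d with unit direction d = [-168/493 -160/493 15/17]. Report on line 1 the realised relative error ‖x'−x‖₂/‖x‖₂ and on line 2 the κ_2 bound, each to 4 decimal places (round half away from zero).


largest singular value 42/5, smallest 525/9179
condition number: (42/5) ÷ (525/9179) = 146.8640
worst-case relative error ≤ 146.8640 × 1/241 = 0.6094
solve Ax = b  →  x = [11.0205 44.7284 25.1032]
2-norm of b is 5.3852; of x, 52.4619
re-solving with b+δb shifts x by Δx of norm 0.3907
relative error = 0.0074
so the bound overstates the realised error by a factor of ≈ 81.8322 (computed from the unrounded values)

0.0074
0.6094


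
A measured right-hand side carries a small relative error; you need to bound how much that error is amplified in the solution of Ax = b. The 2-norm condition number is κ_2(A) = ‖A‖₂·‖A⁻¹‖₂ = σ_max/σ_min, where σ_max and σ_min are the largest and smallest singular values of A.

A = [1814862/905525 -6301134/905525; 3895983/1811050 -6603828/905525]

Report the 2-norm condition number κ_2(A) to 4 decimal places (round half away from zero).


312.2500

AᵀA = [6742825173/780000500 -5778808434/195000125; -5778808434/195000125 19813277988/195000125]; tr = 687967497/6240004, det = 194481/1560001
solving λ² − 687967497/6240004·λ + 194481/1560001 = 0 gives λ = 441/4, 1764/1560001
σ_max=√(441/4)=(21/2), σ_min=√(1764/1560001)=(42/1249) → κ = 312.2500


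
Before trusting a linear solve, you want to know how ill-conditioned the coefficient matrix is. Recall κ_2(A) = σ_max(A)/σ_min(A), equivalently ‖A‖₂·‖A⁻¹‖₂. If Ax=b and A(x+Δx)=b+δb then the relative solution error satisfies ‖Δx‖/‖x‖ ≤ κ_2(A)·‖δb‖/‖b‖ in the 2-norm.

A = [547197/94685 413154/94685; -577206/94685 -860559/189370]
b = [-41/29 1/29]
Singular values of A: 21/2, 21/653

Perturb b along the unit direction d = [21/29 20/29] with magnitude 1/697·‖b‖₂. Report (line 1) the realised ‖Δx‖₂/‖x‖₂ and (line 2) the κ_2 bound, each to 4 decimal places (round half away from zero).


0.0020
0.4684

largest singular value 21/2, smallest 21/653
κ = σ_max/σ_min = (21/2)/(21/653) = 326.5000
perturbation bound = 326.5000·1/697 = 0.4684
solve Ax = b  →  x = [18.5810 -24.9333]
2-norm of b is 1.4142; of x, 31.0954
re-solving with b+δb shifts x by Δx of norm 0.0631
realised ‖Δx‖/‖x‖ = 0.0020
realised/bound (from unrounded values) ≈ 0.0043


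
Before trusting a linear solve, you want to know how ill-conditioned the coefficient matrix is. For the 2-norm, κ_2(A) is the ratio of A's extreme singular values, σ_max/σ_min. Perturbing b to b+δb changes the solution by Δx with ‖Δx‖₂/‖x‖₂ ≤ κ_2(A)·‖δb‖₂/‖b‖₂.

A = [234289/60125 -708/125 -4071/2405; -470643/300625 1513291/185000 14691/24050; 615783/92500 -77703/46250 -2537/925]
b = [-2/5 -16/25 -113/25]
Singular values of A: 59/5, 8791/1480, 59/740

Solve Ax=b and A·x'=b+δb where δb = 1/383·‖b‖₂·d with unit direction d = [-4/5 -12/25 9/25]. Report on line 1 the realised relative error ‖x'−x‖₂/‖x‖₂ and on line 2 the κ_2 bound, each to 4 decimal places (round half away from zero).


0.0119
0.3864

σ_max = 59/5, σ_min = 59/740
κ = σ_max/σ_min = (59/5)/(59/740) = 148.0000
bound on ‖Δx‖/‖x‖: κ·ε = 148.0000·1/383 = 0.3864
solve Ax = b  →  x = [-5.4152 -0.2685 -11.3313]
‖b‖ = 4.5826, ‖x‖ = 12.5616
with δb = [-0.0096 -0.0057 0.0043], A·Δx = δb → ‖Δx‖ = 0.1501
dividing the unrounded norms, ‖Δx‖/‖x‖ = 0.0119
tightness: 0.0119 against a bound of 0.3864 (unrounded ratio ≈ 0.0309)


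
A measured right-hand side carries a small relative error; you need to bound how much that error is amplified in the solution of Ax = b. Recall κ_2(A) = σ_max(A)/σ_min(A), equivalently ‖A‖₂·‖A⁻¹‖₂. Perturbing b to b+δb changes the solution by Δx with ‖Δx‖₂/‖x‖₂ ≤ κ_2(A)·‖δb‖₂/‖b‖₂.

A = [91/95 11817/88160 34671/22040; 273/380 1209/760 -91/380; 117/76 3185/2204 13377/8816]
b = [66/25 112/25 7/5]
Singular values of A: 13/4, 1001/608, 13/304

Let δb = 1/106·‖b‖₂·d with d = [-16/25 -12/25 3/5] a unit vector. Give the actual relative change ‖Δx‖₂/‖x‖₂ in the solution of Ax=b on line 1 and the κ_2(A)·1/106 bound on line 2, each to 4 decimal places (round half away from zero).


0.0169
0.7170

from the listed singular values, σ₁ = 13/4, σ_n = 13/304
condition number: (13/4) ÷ (13/304) = 76.0000
κ_2(A)·‖δb‖/‖b‖ = 0.7170
solve Ax = b  →  x = [56.8615 -27.4705 -30.6054]
‖b‖ = 5.3852, ‖x‖ = 70.1752
Δx = A⁻¹·δb where δb = 1/106·5.3852·d; ‖Δx‖ = 1.1880
relative error = 0.0169
tightness: 0.0169 against a bound of 0.7170 (unrounded ratio ≈ 0.0236)


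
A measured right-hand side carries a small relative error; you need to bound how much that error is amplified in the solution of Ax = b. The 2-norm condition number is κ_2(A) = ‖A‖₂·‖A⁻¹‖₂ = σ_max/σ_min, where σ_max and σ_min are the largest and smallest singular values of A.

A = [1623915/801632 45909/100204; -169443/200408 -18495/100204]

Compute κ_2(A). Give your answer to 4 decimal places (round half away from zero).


form AᵀA = [18322336161/3802448896 515311875/475306112; 515311875/475306112 7247637/29706632] with trace 11451537/2262016 and determinant 6561/36192256
eigenvalues of AᵀA: λ = (tr ± √(tr²−4·det))/2 = 81/16, 81/2262016
σ_max=√(81/16)=(9/4), σ_min=√(81/2262016)=(9/1504) → κ = 376.0000

376.0000


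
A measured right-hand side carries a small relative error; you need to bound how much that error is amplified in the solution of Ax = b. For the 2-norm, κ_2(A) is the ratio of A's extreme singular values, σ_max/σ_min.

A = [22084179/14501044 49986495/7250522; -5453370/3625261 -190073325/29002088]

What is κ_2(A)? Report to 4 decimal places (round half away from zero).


AᵀA = [1145706149601/250036001296 2545125887655/125018000648; 2545125887655/125018000648 90494962895025/1000144005184]; tr = 56560254309/594969664, det = 1445900625/9519514624
solving λ² − 56560254309/594969664·λ + 1445900625/9519514624 = 0 gives λ = 1521/16, 950625/594969664
κ = σ_max/σ_min = (39/4)/(975/24392) = 243.9200

243.9200


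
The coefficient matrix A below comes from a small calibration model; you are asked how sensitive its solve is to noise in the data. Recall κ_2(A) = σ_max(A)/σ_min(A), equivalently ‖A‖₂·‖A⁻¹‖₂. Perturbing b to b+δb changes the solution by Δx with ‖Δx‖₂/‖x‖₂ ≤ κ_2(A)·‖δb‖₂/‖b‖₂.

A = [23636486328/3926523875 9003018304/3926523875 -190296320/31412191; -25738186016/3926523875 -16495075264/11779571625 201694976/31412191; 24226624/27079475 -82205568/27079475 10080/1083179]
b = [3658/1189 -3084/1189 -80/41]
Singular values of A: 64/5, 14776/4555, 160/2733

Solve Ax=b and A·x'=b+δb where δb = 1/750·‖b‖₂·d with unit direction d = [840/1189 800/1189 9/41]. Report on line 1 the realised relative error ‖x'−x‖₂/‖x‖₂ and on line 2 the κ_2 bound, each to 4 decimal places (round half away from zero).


0.1474
0.2915

largest singular value 64/5, smallest 160/2733
condition number: (64/5) ÷ (160/2733) = 218.6400
worst-case relative error ≤ 218.6400 × 1/750 = 0.2915
solve Ax = b  →  x = [0.0446 0.6552 -0.2155]
‖b‖ = 4.4721, ‖x‖ = 0.6912
δb = ε·‖b‖·d = [0.0042 0.0040 0.0013]; solving A·Δx = δb gives ‖Δx‖ = 0.1019
dividing the unrounded norms, ‖Δx‖/‖x‖ = 0.1474
tightness: 0.1474 against a bound of 0.2915 (unrounded ratio ≈ 0.5055)


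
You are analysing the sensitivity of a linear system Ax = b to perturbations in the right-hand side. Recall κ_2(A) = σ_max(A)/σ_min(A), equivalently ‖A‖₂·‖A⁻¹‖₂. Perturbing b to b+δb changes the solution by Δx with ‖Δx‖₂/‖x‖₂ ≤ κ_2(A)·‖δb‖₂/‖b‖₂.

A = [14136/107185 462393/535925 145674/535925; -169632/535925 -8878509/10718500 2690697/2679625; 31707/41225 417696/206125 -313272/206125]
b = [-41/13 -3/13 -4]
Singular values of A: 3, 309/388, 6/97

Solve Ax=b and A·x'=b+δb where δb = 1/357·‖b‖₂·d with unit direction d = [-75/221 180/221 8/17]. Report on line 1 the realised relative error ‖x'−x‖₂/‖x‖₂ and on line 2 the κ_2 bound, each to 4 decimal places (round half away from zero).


largest singular value 3, smallest 6/97
condition number: 3 ÷ (6/97) = 48.5000
worst-case relative error ≤ 48.5000 × 1/357 = 0.1359
solve Ax = b  →  x = [-15.8933 0.3371 -4.9616]
2-norm of b is 5.0990; of x, 16.6532
re-solving with b+δb shifts x by Δx of norm 0.2309
realised ‖Δx‖/‖x‖ = 0.0139
so the bound overstates the realised error by a factor of ≈ 9.7979 (computed from the unrounded values)

0.0139
0.1359


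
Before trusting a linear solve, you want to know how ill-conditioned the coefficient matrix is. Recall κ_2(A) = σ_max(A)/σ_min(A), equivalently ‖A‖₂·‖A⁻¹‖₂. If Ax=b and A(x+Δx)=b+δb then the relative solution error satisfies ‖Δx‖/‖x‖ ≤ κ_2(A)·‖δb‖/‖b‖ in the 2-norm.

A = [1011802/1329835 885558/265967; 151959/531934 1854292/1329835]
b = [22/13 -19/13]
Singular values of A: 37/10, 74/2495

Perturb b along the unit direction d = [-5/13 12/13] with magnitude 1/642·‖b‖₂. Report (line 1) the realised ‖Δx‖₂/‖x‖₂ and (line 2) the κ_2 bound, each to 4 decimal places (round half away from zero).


σ_max = 37/10, σ_min = 74/2495
condition number: (37/10) ÷ (74/2495) = 124.7500
bound on ‖Δx‖/‖x‖: κ·ε = 124.7500·1/642 = 0.1943
solve Ax = b  →  x = [65.8471 -14.5386]
‖b‖ = 2.2361, ‖x‖ = 67.4330
re-solving with b+δb shifts x by Δx of norm 0.1174
dividing the unrounded norms, ‖Δx‖/‖x‖ = 0.0017
so the bound overstates the realised error by a factor of ≈ 111.5807 (computed from the unrounded values)

0.0017
0.1943


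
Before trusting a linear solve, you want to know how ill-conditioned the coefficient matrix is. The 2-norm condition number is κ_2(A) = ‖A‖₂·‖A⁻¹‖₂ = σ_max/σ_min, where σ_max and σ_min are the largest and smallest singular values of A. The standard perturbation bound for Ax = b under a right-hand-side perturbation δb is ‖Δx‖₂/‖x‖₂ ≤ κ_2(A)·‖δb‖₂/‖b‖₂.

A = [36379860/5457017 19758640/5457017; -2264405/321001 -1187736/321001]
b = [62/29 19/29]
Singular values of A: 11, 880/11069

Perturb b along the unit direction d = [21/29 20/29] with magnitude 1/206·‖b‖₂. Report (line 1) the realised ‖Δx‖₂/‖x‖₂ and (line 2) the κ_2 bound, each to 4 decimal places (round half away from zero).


0.0054
0.6717

largest singular value 11, smallest 880/11069
κ = σ_max/σ_min = 11/(880/11069) = 138.3625
worst-case relative error ≤ 138.3625 × 1/206 = 0.6717
solve Ax = b  →  x = [-11.7583 22.2400]
2-norm of b is 2.2361; of x, 25.1570
with δb = [0.0079 0.0075], A·Δx = δb → ‖Δx‖ = 0.1365
dividing the unrounded norms, ‖Δx‖/‖x‖ = 0.0054
tightness: 0.0054 against a bound of 0.6717 (unrounded ratio ≈ 0.0081)


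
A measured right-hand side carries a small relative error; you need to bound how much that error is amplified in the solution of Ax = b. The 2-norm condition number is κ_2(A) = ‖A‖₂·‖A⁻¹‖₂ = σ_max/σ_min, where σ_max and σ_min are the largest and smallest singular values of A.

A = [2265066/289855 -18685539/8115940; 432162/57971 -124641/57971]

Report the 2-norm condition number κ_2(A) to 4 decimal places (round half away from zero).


form AᵀA = [11652347016/99900025 -47579995107/1398600350; -47579995107/1398600350 777220920081/78321619600] with trace 396506439225/3132864784 and determinant 102515625/783216196
solving λ² − 396506439225/3132864784·λ + 102515625/783216196 = 0 gives λ = 2025/16, 202500/195804049
κ = σ_max/σ_min = (45/4)/(450/13993) = 349.8250

349.8250


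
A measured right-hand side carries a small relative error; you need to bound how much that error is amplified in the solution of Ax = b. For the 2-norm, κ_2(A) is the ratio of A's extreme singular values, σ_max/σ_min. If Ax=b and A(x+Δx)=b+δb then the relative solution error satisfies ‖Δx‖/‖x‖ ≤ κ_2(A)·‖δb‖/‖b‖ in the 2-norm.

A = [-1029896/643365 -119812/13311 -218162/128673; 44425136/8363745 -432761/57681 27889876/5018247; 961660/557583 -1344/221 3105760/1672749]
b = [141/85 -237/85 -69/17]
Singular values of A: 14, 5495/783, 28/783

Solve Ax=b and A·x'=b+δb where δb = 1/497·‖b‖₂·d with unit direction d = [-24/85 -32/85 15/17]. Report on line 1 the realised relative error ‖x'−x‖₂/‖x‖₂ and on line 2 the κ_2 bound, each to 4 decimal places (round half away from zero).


from the listed singular values, σ₁ = 14, σ_n = 28/783
κ_2(A) = 14 / (28/783) = 391.5000
perturbation bound = 391.5000·1/497 = 0.7877
solve Ax = b  →  x = [60.4210 0.0334 -58.2026]
‖b‖ = 5.1962, ‖x‖ = 83.8942
δb = ε·‖b‖·d = [-0.0030 -0.0039 0.0092]; solving A·Δx = δb gives ‖Δx‖ = 0.2924
realised ‖Δx‖/‖x‖ = 0.0035
realised/bound (from unrounded values) ≈ 0.0044

0.0035
0.7877


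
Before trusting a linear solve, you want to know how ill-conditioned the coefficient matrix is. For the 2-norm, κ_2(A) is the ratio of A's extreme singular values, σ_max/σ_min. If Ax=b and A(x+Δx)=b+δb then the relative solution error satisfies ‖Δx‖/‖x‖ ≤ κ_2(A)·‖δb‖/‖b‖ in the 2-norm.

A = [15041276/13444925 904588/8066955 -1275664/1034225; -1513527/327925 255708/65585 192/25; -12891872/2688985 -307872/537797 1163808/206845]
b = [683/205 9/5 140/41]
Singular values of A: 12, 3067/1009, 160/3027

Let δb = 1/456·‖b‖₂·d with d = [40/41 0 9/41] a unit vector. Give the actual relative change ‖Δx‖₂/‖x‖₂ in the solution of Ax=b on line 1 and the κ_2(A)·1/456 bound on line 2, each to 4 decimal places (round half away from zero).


σ_max = 12, σ_min = 160/3027
κ = σ_max/σ_min = 12/(160/3027) = 227.0250
perturbation bound = 227.0250·1/456 = 0.4979
solve Ax = b  →  x = [55.6181 -23.5306 45.6050]
‖b‖ = 5.0990, ‖x‖ = 75.6761
re-solving with b+δb shifts x by Δx of norm 0.2116
relative error = 0.0028
realised/bound (from unrounded values) ≈ 0.0056

0.0028
0.4979


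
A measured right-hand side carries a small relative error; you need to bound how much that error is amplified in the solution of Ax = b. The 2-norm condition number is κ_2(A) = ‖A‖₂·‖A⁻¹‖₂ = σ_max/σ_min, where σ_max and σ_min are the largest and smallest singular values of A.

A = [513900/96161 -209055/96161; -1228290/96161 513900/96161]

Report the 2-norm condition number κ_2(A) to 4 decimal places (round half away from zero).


284.5000

M = AᵀA = [10489878900/54715609 -4370719500/54715609; -4370719500/54715609 1821285225/54715609]. tr(M)=72847125/323761, det(M)=202500/323761
λ_max, λ_min = (72847125/323761 ± √5306441374355625/104821185121)/2 = 225, 900/323761
κ_2(A) = √(λ_max/λ_min) = √(225 / (900/323761)) = 284.5000


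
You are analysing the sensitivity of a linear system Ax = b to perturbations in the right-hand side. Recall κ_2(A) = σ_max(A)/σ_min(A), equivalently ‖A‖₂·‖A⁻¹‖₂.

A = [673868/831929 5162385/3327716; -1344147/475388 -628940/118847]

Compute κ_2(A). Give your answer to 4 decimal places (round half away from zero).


M = AᵀA = [5635023295625/651393751568 660334837500/40712109473; 660334837500/40712109473 19810211140625/651393751568]. tr(M)=748389248125/19158639752, det(M)=6103515625/613076472064
char-poly roots: 625/16 and 9765625/38317279504
κ_2(A) = √(λ_max/λ_min) = √((625/16) / (9765625/38317279504)) = 391.4960

391.4960


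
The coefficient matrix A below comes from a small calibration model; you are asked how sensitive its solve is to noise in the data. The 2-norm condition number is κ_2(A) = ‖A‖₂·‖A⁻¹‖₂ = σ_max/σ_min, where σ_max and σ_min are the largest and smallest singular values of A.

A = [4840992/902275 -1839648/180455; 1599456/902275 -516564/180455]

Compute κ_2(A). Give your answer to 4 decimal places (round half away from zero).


form AᵀA = [41589540864/1302560281 -77855541120/1302560281; -77855541120/1302560281 146045725200/1302560281] with trace 649256976/4507129 and determinant 33177600/4507129
char-poly roots: 144 and 230400/4507129
so κ_2 = √(144 / (230400/4507129)) = 53.0750

53.0750


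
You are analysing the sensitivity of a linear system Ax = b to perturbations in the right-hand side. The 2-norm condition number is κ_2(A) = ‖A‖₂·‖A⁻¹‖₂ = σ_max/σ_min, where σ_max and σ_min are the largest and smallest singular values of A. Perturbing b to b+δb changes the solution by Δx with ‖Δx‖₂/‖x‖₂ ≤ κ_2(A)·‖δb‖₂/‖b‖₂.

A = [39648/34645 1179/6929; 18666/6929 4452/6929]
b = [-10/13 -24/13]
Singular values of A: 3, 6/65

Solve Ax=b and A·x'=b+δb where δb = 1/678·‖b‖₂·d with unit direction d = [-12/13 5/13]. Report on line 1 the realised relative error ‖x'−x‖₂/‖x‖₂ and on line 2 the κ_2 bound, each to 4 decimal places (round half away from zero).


largest singular value 3, smallest 6/65
κ_2(A) = 3 / (6/65) = 32.5000
κ_2(A)·‖δb‖/‖b‖ = 0.0479
solve Ax = b  →  x = [-0.6504 -0.1463]
‖b‖ = 2.0000, ‖x‖ = 0.6667
Δx = A⁻¹·δb where δb = 1/678·2.0000·d; ‖Δx‖ = 0.0320
relative error = 0.0479
so the bound is sharp here: realised error equals the bound

0.0479
0.0479


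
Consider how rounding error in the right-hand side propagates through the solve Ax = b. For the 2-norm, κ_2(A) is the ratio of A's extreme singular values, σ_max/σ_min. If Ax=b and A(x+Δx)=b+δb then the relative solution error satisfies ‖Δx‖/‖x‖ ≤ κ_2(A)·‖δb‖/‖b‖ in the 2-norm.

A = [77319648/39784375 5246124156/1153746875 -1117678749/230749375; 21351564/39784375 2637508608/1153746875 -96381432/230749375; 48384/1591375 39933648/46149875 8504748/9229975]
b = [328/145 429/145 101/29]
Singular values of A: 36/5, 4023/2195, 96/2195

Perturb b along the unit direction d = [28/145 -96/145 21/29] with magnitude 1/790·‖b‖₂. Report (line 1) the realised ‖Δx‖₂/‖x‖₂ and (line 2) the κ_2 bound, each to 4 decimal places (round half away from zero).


largest singular value 36/5, smallest 96/2195
condition number: (36/5) ÷ (96/2195) = 164.6250
worst-case relative error ≤ 164.6250 × 1/790 = 0.2084
solve Ax = b  →  x = [22.0667 -2.8412 5.7198]
‖b‖₂ = 5.0990 and ‖x‖₂ = 22.9723
re-solving with b+δb shifts x by Δx of norm 0.1476
relative error = 0.0064
realised/bound (from unrounded values) ≈ 0.0308

0.0064
0.2084
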